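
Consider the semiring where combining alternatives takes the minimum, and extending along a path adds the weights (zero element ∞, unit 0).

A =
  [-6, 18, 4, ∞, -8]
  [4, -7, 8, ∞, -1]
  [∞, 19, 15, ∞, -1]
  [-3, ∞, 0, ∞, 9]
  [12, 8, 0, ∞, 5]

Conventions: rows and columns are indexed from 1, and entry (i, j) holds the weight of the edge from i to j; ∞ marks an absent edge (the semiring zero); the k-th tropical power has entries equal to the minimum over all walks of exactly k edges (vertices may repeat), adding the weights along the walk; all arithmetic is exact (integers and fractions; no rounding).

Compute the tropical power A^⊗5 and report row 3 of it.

A^⊗2:
  [-12, 0, -8, ∞, -14]
  [-3, -14, -1, ∞, -8]
  [11, 7, -1, ∞, 4]
  [-9, 15, 1, ∞, -11]
  [6, 1, 5, ∞, -1]
A^⊗3:
  [-18, -7, -14, ∞, -20]
  [-10, -21, -8, ∞, -15]
  [5, 0, 4, ∞, -2]
  [-15, -3, -11, ∞, -17]
  [0, -6, -1, ∞, -2]
A^⊗4:
  [-24, -14, -20, ∞, -26]
  [-17, -28, -15, ∞, -22]
  [-1, -7, -2, ∞, -3]
  [-21, -10, -17, ∞, -23]
  [-6, -13, -2, ∞, -8]
A^⊗5:
  [-30, -21, -26, ∞, -32]
  [-24, -35, -22, ∞, -29]
  [-7, -14, -3, ∞, -9]
  [-27, -17, -23, ∞, -29]
  [-12, -20, -8, ∞, -14]
Answer: row 3 of A^⊗5 = [-7, -14, -3, ∞, -9]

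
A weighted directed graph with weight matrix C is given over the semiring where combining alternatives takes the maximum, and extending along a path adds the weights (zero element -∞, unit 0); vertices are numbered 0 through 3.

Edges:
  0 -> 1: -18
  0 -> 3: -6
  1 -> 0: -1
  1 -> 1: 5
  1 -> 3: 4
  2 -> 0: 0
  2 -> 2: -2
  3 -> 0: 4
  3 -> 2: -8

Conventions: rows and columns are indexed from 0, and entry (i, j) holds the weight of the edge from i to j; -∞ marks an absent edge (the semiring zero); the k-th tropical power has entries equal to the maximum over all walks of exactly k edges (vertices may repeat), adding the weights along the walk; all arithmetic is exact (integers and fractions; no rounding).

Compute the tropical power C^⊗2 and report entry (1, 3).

C^⊗2:
  [-2, -13, -14, -14]
  [8, 10, -4, 9]
  [-2, -18, -4, -6]
  [-8, -14, -10, -2]
Key observation: the optimum is the walk 1->1->3, with weight 5 + 4 = 9.
Optimal value attained by: walk 1->1->3.
Answer: (C^⊗2)[1][3] = 9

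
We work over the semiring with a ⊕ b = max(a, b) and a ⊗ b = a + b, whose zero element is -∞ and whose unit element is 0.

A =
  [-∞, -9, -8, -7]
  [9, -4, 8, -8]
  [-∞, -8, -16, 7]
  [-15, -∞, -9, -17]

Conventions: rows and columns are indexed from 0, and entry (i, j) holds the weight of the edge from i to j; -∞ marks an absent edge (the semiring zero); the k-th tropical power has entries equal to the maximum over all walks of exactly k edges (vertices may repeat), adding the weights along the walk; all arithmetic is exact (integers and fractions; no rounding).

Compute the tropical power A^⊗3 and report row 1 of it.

A^⊗2:
  [0, -13, -1, -1]
  [5, 0, 4, 15]
  [1, -12, 0, -9]
  [-32, -17, -23, -2]
A^⊗3:
  [-4, -9, -5, 6]
  [9, -4, 8, 11]
  [-3, -8, -4, 7]
  [-8, -21, -9, -16]
Answer: row 1 of A^⊗3 = [9, -4, 8, 11]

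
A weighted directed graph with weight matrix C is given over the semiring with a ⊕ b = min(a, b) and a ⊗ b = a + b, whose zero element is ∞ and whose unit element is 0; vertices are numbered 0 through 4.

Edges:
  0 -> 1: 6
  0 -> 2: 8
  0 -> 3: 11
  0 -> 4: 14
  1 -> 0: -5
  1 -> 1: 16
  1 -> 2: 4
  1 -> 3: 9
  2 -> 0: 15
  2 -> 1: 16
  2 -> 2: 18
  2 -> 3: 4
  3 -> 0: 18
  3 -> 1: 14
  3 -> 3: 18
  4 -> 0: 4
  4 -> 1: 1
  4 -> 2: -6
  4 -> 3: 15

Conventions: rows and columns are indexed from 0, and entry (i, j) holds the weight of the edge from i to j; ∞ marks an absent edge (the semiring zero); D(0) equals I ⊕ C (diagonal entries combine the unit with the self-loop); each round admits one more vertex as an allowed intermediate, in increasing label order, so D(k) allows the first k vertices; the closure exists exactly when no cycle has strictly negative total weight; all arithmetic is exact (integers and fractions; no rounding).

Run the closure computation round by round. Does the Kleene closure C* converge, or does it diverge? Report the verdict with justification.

D(0):
  [0, 6, 8, 11, 14]
  [-5, 0, 4, 9, ∞]
  [15, 16, 0, 4, ∞]
  [18, 14, ∞, 0, ∞]
  [4, 1, -6, 15, 0]
D(1):
  [0, 6, 8, 11, 14]
  [-5, 0, 3, 6, 9]
  [15, 16, 0, 4, 29]
  [18, 14, 26, 0, 32]
  [4, 1, -6, 15, 0]
D(2):
  [0, 6, 8, 11, 14]
  [-5, 0, 3, 6, 9]
  [11, 16, 0, 4, 25]
  [9, 14, 17, 0, 23]
  [-4, 1, -6, 7, 0]
D(3):
  [0, 6, 8, 11, 14]
  [-5, 0, 3, 6, 9]
  [11, 16, 0, 4, 25]
  [9, 14, 17, 0, 23]
  [-4, 1, -6, -2, 0]
D(4):
  [0, 6, 8, 11, 14]
  [-5, 0, 3, 6, 9]
  [11, 16, 0, 4, 25]
  [9, 14, 17, 0, 23]
  [-4, 1, -6, -2, 0]
D(5):
  [0, 6, 8, 11, 14]
  [-5, 0, 3, 6, 9]
  [11, 16, 0, 4, 25]
  [9, 14, 17, 0, 23]
  [-4, 1, -6, -2, 0]
Key observation: every diagonal entry stays at the unit through all rounds, so no improving cycle exists.
Answer: CONVERGES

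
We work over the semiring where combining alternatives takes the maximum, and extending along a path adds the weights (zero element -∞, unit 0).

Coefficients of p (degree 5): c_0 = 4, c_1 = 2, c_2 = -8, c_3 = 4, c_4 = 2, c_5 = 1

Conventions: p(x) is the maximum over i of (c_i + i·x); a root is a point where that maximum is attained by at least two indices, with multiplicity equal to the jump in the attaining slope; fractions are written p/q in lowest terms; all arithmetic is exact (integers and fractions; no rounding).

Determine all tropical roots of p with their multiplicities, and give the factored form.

hull edge (i=0, c=4) to (i=3, c=4): slope 0, span 3
hull edge (i=3, c=4) to (i=5, c=1): slope -3/2, span 2
Factored form: p(x) = 1 ⊗ (x ⊕ 0) ⊗ (x ⊕ 0) ⊗ (x ⊕ 0) ⊗ (x ⊕ 3/2) ⊗ (x ⊕ 3/2)
Answer: roots = 0 (mult 3), 3/2 (mult 2)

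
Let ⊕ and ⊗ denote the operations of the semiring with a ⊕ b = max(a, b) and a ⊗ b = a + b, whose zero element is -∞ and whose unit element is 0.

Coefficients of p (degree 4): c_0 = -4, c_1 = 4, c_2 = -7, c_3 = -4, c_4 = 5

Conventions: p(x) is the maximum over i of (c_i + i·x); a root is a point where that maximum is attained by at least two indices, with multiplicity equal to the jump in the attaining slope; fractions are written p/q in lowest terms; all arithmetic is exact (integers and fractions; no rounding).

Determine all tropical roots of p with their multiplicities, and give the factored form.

hull edge (i=0, c=-4) to (i=1, c=4): slope 8, span 1
hull edge (i=1, c=4) to (i=4, c=5): slope 1/3, span 3
Factored form: p(x) = 5 ⊗ (x ⊕ (-8)) ⊗ (x ⊕ (-1/3)) ⊗ (x ⊕ (-1/3)) ⊗ (x ⊕ (-1/3))
Answer: roots = -8 (mult 1), -1/3 (mult 3)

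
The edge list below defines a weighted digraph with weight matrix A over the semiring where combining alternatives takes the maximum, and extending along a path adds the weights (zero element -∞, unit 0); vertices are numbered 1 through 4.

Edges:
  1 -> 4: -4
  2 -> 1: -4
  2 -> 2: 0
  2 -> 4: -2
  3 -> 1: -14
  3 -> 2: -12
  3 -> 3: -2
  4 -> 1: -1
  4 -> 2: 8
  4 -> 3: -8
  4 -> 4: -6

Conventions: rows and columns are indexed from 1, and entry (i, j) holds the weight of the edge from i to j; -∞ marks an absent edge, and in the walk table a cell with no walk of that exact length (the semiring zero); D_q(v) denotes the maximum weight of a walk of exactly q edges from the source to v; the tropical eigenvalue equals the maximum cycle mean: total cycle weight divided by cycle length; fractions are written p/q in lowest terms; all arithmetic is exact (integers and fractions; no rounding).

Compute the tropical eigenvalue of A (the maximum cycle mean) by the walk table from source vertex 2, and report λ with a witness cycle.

q=0: [-∞, 0, -∞, -∞]
q=1: [-4, 0, -∞, -2]
q=2: [-3, 6, -10, -2]
q=3: [2, 6, -10, 4]
q=4: [3, 12, -4, 4]
Optimal cycle mean attained by: cycle 2->4->2, total (-2) + 8, length 2.
Answer: λ = 3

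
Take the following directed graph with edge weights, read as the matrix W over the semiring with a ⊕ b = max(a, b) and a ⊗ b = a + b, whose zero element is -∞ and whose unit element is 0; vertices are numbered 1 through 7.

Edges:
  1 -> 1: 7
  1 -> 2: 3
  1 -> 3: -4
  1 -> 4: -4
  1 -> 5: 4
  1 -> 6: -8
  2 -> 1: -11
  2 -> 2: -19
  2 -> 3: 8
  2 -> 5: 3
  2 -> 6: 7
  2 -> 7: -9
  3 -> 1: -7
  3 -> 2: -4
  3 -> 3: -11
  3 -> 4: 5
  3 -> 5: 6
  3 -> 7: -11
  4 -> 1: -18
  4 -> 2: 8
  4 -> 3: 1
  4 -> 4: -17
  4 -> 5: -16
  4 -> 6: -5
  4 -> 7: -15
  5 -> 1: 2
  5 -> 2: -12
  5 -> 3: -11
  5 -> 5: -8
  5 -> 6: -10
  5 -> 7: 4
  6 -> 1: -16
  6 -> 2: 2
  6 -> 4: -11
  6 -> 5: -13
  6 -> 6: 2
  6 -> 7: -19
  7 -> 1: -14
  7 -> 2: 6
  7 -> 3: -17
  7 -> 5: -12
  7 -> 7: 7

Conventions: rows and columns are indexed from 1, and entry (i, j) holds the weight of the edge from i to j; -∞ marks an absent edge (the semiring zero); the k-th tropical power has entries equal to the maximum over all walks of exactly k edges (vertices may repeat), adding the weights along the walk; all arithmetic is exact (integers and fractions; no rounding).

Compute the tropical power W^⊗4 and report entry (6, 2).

W^⊗2:
  [14, 10, 11, 3, 11, 10, 8]
  [5, 9, -3, 13, 14, 9, 7]
  [8, 13, 6, -6, -1, 3, 10]
  [-3, -3, 16, 6, 11, 15, -1]
  [9, 10, -2, -2, 6, -5, 11]
  [-9, 4, 10, -9, 5, 9, -7]
  [-5, 13, 14, -12, 9, 13, 14]
W^⊗3:
  [21, 17, 18, 16, 18, 17, 15]
  [16, 21, 17, 2, 12, 16, 18]
  [15, 16, 21, 11, 16, 20, 17]
  [13, 17, 7, 21, 22, 17, 15]
  [16, 17, 18, 5, 13, 17, 18]
  [7, 11, 12, 15, 16, 11, 9]
  [11, 20, 21, 19, 20, 20, 21]
W^⊗4:
  [28, 24, 25, 23, 25, 24, 22]
  [23, 24, 29, 22, 24, 28, 25]
  [22, 23, 24, 26, 27, 23, 24]
  [24, 29, 25, 12, 20, 24, 26]
  [23, 24, 25, 23, 24, 24, 25]
  [18, 23, 19, 17, 18, 18, 20]
  [22, 27, 28, 26, 27, 27, 28]
Key observation: the optimum is the walk 6->2->3->4->2, with weight 2 + 8 + 5 + 8 = 23.
Optimal value attained by: walk 6->2->3->4->2.
Answer: (W^⊗4)[6][2] = 23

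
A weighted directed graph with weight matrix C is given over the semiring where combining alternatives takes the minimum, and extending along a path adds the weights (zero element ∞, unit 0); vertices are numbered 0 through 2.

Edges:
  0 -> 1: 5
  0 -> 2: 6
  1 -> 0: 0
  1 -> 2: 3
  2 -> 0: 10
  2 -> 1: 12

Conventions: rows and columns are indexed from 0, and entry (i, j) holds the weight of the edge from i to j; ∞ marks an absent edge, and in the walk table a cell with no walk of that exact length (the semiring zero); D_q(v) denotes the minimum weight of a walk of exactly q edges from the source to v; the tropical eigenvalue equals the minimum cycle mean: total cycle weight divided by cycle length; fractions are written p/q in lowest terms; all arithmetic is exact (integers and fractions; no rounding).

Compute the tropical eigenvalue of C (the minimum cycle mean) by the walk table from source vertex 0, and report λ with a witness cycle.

q=0: [0, ∞, ∞]
q=1: [∞, 5, 6]
q=2: [5, 18, 8]
q=3: [18, 10, 11]
Optimal cycle mean attained by: cycle 0->1->0, total 5 + 0, length 2.
Answer: λ = 5/2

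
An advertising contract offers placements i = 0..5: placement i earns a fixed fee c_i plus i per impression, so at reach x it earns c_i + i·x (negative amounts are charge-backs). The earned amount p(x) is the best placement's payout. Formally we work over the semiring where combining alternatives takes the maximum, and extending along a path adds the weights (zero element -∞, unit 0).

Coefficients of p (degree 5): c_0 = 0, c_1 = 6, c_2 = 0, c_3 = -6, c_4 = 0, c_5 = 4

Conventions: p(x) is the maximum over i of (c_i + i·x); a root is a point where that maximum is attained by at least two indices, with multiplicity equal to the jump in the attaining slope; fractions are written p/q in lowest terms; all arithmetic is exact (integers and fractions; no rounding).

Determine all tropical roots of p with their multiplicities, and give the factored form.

hull edge (i=0, c=0) to (i=1, c=6): slope 6, span 1
hull edge (i=1, c=6) to (i=5, c=4): slope -1/2, span 4
Factored form: p(x) = 4 ⊗ (x ⊕ (-6)) ⊗ (x ⊕ 1/2) ⊗ (x ⊕ 1/2) ⊗ (x ⊕ 1/2) ⊗ (x ⊕ 1/2)
Answer: roots = -6 (mult 1), 1/2 (mult 4)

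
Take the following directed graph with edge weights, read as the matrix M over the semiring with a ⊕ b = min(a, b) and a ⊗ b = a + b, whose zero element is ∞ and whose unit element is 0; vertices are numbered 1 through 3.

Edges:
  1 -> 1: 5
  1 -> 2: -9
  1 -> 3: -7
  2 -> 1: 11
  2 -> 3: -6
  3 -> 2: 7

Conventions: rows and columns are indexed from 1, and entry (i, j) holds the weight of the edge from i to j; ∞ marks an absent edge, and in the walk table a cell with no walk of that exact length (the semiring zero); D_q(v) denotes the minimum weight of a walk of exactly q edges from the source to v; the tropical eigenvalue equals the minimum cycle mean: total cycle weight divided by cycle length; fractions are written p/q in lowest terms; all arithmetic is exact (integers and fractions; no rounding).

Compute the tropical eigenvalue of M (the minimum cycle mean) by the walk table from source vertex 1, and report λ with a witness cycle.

q=0: [0, ∞, ∞]
q=1: [5, -9, -7]
q=2: [2, -4, -15]
q=3: [7, -8, -10]
Optimal cycle mean attained by: cycle 2->3->2, total (-6) + 7, length 2.
Answer: λ = 1/2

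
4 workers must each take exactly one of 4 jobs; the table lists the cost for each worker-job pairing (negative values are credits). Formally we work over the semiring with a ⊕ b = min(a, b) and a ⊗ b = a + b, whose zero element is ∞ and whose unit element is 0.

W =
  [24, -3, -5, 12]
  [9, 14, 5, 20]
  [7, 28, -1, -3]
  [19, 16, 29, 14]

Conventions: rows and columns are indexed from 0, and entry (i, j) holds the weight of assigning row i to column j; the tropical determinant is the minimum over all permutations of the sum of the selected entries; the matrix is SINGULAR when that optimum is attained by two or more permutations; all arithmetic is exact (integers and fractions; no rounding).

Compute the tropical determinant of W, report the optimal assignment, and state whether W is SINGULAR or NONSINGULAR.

σ = (0, 1, 2, 3): 24 + 14 + (-1) + 14 = 51
σ = (0, 1, 3, 2): 24 + 14 + (-3) + 29 = 64
σ = (0, 2, 1, 3): 24 + 5 + 28 + 14 = 71
σ = (0, 2, 3, 1): 24 + 5 + (-3) + 16 = 42
σ = (0, 3, 1, 2): 24 + 20 + 28 + 29 = 101
σ = (0, 3, 2, 1): 24 + 20 + (-1) + 16 = 59
σ = (1, 0, 2, 3): (-3) + 9 + (-1) + 14 = 19
σ = (1, 0, 3, 2): (-3) + 9 + (-3) + 29 = 32
σ = (1, 2, 0, 3): (-3) + 5 + 7 + 14 = 23
σ = (1, 2, 3, 0): (-3) + 5 + (-3) + 19 = 18
σ = (1, 3, 0, 2): (-3) + 20 + 7 + 29 = 53
σ = (1, 3, 2, 0): (-3) + 20 + (-1) + 19 = 35
σ = (2, 0, 1, 3): (-5) + 9 + 28 + 14 = 46
σ = (2, 0, 3, 1): (-5) + 9 + (-3) + 16 = 17
σ = (2, 1, 0, 3): (-5) + 14 + 7 + 14 = 30
σ = (2, 1, 3, 0): (-5) + 14 + (-3) + 19 = 25
σ = (2, 3, 0, 1): (-5) + 20 + 7 + 16 = 38
σ = (2, 3, 1, 0): (-5) + 20 + 28 + 19 = 62
σ = (3, 0, 1, 2): 12 + 9 + 28 + 29 = 78
σ = (3, 0, 2, 1): 12 + 9 + (-1) + 16 = 36
σ = (3, 1, 0, 2): 12 + 14 + 7 + 29 = 62
σ = (3, 1, 2, 0): 12 + 14 + (-1) + 19 = 44
σ = (3, 2, 0, 1): 12 + 5 + 7 + 16 = 40
σ = (3, 2, 1, 0): 12 + 5 + 28 + 19 = 64
Optimal value attained by: σ = (2, 0, 3, 1).
Answer: det⊕(W) = 17; verdict: NONSINGULAR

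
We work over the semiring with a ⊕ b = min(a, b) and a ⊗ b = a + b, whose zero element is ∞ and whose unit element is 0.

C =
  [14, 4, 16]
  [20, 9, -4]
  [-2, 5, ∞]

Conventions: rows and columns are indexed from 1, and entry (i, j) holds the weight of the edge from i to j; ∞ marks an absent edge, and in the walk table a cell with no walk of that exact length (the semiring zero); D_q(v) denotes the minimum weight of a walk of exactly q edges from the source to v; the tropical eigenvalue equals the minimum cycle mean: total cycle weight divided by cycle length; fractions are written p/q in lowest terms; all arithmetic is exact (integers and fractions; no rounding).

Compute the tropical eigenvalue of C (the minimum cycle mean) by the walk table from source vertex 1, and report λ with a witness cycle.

q=0: [0, ∞, ∞]
q=1: [14, 4, 16]
q=2: [14, 13, 0]
q=3: [-2, 5, 9]
Optimal cycle mean attained by: cycle 1->2->3->1, total 4 + (-4) + (-2), length 3.
Answer: λ = -2/3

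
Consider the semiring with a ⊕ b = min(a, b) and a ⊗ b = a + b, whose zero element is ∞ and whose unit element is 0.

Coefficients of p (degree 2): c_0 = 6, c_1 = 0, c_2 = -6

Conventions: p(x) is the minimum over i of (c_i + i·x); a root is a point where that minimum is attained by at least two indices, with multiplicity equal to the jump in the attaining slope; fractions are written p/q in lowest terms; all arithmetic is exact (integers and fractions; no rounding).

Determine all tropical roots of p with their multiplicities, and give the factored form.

hull edge (i=0, c=6) to (i=2, c=-6): slope -6, span 2
Factored form: p(x) = -6 ⊗ (x ⊕ 6) ⊗ (x ⊕ 6)
Answer: roots = 6 (mult 2)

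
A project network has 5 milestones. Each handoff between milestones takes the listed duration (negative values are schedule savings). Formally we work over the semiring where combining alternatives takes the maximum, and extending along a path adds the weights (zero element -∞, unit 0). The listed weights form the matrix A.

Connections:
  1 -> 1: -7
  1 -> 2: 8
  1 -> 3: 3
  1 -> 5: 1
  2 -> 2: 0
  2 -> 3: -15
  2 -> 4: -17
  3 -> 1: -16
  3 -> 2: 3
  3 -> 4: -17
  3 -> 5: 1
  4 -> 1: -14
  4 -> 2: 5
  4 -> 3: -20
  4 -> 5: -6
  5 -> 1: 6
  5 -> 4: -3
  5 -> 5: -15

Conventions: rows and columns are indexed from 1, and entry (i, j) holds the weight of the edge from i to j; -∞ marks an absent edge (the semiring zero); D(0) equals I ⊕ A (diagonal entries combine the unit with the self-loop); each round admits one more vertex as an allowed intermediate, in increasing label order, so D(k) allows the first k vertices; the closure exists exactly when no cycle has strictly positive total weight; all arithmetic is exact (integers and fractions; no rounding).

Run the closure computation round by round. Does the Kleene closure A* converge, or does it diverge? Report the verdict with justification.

D(0):
  [0, 8, 3, -∞, 1]
  [-∞, 0, -15, -17, -∞]
  [-16, 3, 0, -17, 1]
  [-14, 5, -20, 0, -6]
  [6, -∞, -∞, -3, 0]
Detection: at round 1, diagonal entry (5, 5) turns strictly positive.
Key observation: the cycle 5->1->5 has total weight 6 + 1, which is strictly positive.
Answer: DIVERGES — positive cycle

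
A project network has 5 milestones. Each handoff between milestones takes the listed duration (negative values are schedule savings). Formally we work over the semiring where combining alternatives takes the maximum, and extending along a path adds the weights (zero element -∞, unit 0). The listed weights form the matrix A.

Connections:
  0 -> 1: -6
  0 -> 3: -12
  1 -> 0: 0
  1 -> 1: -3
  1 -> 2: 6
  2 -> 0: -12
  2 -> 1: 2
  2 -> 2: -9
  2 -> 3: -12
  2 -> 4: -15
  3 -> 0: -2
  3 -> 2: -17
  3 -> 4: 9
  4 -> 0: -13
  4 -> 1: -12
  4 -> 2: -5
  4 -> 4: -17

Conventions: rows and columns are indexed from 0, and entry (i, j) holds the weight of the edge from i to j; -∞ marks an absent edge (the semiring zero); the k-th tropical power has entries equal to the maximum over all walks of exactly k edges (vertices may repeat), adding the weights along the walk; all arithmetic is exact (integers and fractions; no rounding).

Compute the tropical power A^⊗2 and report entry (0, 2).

A^⊗2:
  [-6, -9, 0, -∞, -3]
  [-3, 8, 3, -6, -9]
  [2, -1, 8, -21, -3]
  [-4, -3, 4, -14, -8]
  [-12, -3, -6, -17, -20]
Key observation: the optimum is the walk 0->1->2, with weight (-6) + 6 = 0.
Optimal value attained by: walk 0->1->2.
Answer: (A^⊗2)[0][2] = 0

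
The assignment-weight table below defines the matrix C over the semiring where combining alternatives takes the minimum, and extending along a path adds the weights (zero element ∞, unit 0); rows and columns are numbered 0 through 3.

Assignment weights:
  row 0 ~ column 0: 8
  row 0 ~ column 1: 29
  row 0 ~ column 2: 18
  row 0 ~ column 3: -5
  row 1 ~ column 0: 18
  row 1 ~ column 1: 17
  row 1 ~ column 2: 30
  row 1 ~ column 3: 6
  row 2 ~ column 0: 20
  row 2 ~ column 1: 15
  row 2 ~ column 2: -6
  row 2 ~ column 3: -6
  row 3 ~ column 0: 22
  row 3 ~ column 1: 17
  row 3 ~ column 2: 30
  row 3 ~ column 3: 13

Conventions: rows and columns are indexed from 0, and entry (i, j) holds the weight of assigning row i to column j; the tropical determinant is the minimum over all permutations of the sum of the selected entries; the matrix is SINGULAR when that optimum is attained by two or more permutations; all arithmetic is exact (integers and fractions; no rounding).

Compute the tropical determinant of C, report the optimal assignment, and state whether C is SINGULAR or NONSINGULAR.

σ = (0, 1, 2, 3): 8 + 17 + (-6) + 13 = 32
σ = (0, 1, 3, 2): 8 + 17 + (-6) + 30 = 49
σ = (0, 2, 1, 3): 8 + 30 + 15 + 13 = 66
σ = (0, 2, 3, 1): 8 + 30 + (-6) + 17 = 49
σ = (0, 3, 1, 2): 8 + 6 + 15 + 30 = 59
σ = (0, 3, 2, 1): 8 + 6 + (-6) + 17 = 25
σ = (1, 0, 2, 3): 29 + 18 + (-6) + 13 = 54
σ = (1, 0, 3, 2): 29 + 18 + (-6) + 30 = 71
σ = (1, 2, 0, 3): 29 + 30 + 20 + 13 = 92
σ = (1, 2, 3, 0): 29 + 30 + (-6) + 22 = 75
σ = (1, 3, 0, 2): 29 + 6 + 20 + 30 = 85
σ = (1, 3, 2, 0): 29 + 6 + (-6) + 22 = 51
σ = (2, 0, 1, 3): 18 + 18 + 15 + 13 = 64
σ = (2, 0, 3, 1): 18 + 18 + (-6) + 17 = 47
σ = (2, 1, 0, 3): 18 + 17 + 20 + 13 = 68
σ = (2, 1, 3, 0): 18 + 17 + (-6) + 22 = 51
σ = (2, 3, 0, 1): 18 + 6 + 20 + 17 = 61
σ = (2, 3, 1, 0): 18 + 6 + 15 + 22 = 61
σ = (3, 0, 1, 2): (-5) + 18 + 15 + 30 = 58
σ = (3, 0, 2, 1): (-5) + 18 + (-6) + 17 = 24
σ = (3, 1, 0, 2): (-5) + 17 + 20 + 30 = 62
σ = (3, 1, 2, 0): (-5) + 17 + (-6) + 22 = 28
σ = (3, 2, 0, 1): (-5) + 30 + 20 + 17 = 62
σ = (3, 2, 1, 0): (-5) + 30 + 15 + 22 = 62
Optimal value attained by: σ = (3, 0, 2, 1).
Answer: det⊕(C) = 24; verdict: NONSINGULAR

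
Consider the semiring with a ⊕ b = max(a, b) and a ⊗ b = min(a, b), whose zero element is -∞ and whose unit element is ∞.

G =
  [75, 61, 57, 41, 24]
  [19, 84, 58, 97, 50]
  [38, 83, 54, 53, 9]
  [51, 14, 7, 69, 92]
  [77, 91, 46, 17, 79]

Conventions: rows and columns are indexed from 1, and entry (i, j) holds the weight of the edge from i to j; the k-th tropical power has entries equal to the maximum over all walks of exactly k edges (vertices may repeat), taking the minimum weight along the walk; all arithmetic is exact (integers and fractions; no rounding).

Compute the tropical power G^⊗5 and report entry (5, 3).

G^⊗2:
  [75, 61, 58, 61, 50]
  [51, 84, 58, 84, 92]
  [51, 83, 58, 83, 53]
  [77, 91, 51, 69, 79]
  [77, 84, 58, 91, 79]
G^⊗3:
  [75, 61, 58, 61, 61]
  [77, 91, 58, 84, 84]
  [53, 83, 58, 83, 83]
  [77, 84, 58, 91, 79]
  [77, 84, 58, 84, 91]
G^⊗4:
  [75, 61, 58, 61, 61]
  [77, 84, 58, 91, 84]
  [77, 83, 58, 83, 83]
  [77, 84, 58, 84, 91]
  [77, 91, 58, 84, 84]
G^⊗5:
  [75, 61, 58, 61, 61]
  [77, 84, 58, 84, 91]
  [77, 83, 58, 83, 83]
  [77, 91, 58, 84, 84]
  [77, 84, 58, 91, 84]
Key observation: the optimum is the walk 5->1->1->1->2->3, with weight 77 min 75 min 75 min 61 min 58 = 58.
Optimal value attained by: walk 5->1->1->1->2->3.
Answer: (G^⊗5)[5][3] = 58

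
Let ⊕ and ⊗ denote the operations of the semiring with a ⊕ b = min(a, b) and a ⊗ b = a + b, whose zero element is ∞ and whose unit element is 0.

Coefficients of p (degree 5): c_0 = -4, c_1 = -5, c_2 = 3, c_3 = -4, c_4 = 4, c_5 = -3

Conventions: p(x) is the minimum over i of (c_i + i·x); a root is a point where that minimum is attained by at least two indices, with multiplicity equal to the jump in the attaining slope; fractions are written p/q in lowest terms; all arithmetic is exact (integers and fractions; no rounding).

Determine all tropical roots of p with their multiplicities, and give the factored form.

hull edge (i=0, c=-4) to (i=1, c=-5): slope -1, span 1
hull edge (i=1, c=-5) to (i=5, c=-3): slope 1/2, span 4
Factored form: p(x) = -3 ⊗ (x ⊕ (-1/2)) ⊗ (x ⊕ (-1/2)) ⊗ (x ⊕ (-1/2)) ⊗ (x ⊕ (-1/2)) ⊗ (x ⊕ 1)
Answer: roots = -1/2 (mult 4), 1 (mult 1)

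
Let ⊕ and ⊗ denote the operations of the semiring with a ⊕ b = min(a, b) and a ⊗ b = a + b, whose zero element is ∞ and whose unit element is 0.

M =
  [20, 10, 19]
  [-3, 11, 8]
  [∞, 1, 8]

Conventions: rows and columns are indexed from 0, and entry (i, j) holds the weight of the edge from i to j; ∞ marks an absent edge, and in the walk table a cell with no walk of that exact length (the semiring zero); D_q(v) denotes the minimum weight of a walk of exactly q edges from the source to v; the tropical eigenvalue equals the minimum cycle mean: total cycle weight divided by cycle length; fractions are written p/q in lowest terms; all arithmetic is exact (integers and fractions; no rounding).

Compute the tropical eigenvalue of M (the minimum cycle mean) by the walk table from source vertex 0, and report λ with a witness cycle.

q=0: [0, ∞, ∞]
q=1: [20, 10, 19]
q=2: [7, 20, 18]
q=3: [17, 17, 26]
Optimal cycle mean attained by: cycle 0->1->0, total 10 + (-3), length 2.
Answer: λ = 7/2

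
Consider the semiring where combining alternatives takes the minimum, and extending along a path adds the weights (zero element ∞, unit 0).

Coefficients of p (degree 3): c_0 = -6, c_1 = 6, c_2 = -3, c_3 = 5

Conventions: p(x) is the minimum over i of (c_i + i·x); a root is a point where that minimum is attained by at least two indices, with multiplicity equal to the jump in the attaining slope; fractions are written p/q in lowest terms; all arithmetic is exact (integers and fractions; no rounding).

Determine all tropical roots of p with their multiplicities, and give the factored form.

hull edge (i=0, c=-6) to (i=2, c=-3): slope 3/2, span 2
hull edge (i=2, c=-3) to (i=3, c=5): slope 8, span 1
Factored form: p(x) = 5 ⊗ (x ⊕ (-8)) ⊗ (x ⊕ (-3/2)) ⊗ (x ⊕ (-3/2))
Answer: roots = -8 (mult 1), -3/2 (mult 2)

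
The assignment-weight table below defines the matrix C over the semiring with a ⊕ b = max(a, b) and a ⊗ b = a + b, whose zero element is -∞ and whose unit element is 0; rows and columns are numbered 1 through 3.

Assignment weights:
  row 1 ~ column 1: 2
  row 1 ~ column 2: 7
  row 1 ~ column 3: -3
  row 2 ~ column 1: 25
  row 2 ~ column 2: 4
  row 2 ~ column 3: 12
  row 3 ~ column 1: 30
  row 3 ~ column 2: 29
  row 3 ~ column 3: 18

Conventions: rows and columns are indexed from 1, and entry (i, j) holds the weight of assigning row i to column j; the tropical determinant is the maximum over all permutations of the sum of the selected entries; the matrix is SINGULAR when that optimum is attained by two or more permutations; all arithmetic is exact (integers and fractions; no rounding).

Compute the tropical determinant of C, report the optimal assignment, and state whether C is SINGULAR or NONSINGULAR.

σ = (1, 2, 3): 2 + 4 + 18 = 24
σ = (1, 3, 2): 2 + 12 + 29 = 43
σ = (2, 1, 3): 7 + 25 + 18 = 50
σ = (2, 3, 1): 7 + 12 + 30 = 49
σ = (3, 1, 2): (-3) + 25 + 29 = 51
σ = (3, 2, 1): (-3) + 4 + 30 = 31
Optimal value attained by: σ = (3, 1, 2).
Answer: det⊕(C) = 51; verdict: NONSINGULAR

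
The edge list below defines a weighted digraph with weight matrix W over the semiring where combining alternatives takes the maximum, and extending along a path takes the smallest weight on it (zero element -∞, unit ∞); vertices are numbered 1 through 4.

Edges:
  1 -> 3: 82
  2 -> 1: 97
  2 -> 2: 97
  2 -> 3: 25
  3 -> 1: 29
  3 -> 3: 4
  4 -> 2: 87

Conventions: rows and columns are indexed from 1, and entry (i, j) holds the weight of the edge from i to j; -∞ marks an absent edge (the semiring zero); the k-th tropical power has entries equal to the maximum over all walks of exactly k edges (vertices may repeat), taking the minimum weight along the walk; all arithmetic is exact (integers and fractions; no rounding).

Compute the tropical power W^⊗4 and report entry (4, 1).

W^⊗2:
  [29, -∞, 4, -∞]
  [97, 97, 82, -∞]
  [4, -∞, 29, -∞]
  [87, 87, 25, -∞]
W^⊗3:
  [4, -∞, 29, -∞]
  [97, 97, 82, -∞]
  [29, -∞, 4, -∞]
  [87, 87, 82, -∞]
W^⊗4:
  [29, -∞, 4, -∞]
  [97, 97, 82, -∞]
  [4, -∞, 29, -∞]
  [87, 87, 82, -∞]
Key observation: the optimum is the walk 4->2->2->2->1, with weight 87 min 97 min 97 min 97 = 87.
Optimal value attained by: walk 4->2->2->2->1.
Answer: (W^⊗4)[4][1] = 87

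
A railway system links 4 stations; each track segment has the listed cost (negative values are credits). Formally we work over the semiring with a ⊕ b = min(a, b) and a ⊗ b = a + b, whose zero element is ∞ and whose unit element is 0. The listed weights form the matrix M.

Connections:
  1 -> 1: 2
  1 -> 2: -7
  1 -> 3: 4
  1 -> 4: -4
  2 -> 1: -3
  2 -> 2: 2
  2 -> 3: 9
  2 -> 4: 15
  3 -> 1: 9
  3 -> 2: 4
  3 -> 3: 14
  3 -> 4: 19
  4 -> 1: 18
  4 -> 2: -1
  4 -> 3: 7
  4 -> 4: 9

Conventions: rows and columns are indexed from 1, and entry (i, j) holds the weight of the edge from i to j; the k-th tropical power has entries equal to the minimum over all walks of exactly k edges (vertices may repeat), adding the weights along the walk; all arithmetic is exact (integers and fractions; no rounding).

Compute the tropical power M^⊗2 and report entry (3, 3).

M^⊗2:
  [-10, -5, 2, -2]
  [-1, -10, 1, -7]
  [1, 2, 13, 5]
  [-4, 1, 8, 14]
Key observation: the optimum is the walk 3->1->3, with weight 9 + 4 = 13.
Optimal value attained by: walk 3->1->3.
Answer: (M^⊗2)[3][3] = 13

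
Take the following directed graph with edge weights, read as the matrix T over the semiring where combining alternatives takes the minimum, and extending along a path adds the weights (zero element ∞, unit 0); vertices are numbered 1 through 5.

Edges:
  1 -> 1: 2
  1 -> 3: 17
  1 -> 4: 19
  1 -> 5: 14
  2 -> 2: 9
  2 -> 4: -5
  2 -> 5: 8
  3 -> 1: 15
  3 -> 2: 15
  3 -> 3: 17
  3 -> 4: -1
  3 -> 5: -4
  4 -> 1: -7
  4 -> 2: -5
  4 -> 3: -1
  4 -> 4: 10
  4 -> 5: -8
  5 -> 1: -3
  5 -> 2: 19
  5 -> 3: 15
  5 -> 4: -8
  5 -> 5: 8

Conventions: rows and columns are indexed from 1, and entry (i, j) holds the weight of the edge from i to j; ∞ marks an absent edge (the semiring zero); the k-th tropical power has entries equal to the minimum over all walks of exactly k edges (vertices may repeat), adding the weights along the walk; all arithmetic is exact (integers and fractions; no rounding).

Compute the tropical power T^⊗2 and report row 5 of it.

T^⊗2:
  [4, 14, 18, 6, 11]
  [-12, -10, -6, 0, -13]
  [-8, -6, -2, -12, -9]
  [-11, 4, 7, -16, -5]
  [-15, -13, -9, 0, -16]
Answer: row 5 of T^⊗2 = [-15, -13, -9, 0, -16]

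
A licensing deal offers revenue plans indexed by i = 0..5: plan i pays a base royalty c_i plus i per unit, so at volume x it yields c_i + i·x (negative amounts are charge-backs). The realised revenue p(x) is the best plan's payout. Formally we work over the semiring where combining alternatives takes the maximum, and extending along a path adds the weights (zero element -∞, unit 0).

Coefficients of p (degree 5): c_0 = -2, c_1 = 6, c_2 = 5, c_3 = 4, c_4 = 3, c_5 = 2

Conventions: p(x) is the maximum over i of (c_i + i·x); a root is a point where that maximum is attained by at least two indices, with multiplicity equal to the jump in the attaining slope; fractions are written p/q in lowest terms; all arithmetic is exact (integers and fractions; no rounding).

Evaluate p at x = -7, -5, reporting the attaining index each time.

p(-7) = max(-2+0·(-7)=-2, 6+1·(-7)=-1, 5+2·(-7)=-9, 4+3·(-7)=-17, 3+4·(-7)=-25, 2+5·(-7)=-33) = -1 (attained by i=1)
p(-5) = max(-2+0·(-5)=-2, 6+1·(-5)=1, 5+2·(-5)=-5, 4+3·(-5)=-11, 3+4·(-5)=-17, 2+5·(-5)=-23) = 1 (attained by i=1)
Answer: p(-7) = -1; p(-5) = 1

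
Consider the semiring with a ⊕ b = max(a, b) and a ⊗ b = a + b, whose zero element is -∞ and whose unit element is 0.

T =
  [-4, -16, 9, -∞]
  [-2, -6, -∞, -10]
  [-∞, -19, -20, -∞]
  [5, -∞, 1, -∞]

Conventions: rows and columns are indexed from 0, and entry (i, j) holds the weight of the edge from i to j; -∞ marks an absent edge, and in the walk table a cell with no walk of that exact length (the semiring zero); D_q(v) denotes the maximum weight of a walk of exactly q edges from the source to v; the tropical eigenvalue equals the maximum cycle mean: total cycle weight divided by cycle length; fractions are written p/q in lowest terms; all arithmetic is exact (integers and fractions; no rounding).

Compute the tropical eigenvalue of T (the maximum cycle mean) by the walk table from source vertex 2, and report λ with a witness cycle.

q=0: [-∞, -∞, 0, -∞]
q=1: [-∞, -19, -20, -∞]
q=2: [-21, -25, -40, -29]
q=3: [-24, -31, -12, -35]
q=4: [-28, -31, -15, -41]
Optimal cycle mean attained by: cycle 0->2->1->3->0, total 9 + (-19) + (-10) + 5, length 4.
Answer: λ = -15/4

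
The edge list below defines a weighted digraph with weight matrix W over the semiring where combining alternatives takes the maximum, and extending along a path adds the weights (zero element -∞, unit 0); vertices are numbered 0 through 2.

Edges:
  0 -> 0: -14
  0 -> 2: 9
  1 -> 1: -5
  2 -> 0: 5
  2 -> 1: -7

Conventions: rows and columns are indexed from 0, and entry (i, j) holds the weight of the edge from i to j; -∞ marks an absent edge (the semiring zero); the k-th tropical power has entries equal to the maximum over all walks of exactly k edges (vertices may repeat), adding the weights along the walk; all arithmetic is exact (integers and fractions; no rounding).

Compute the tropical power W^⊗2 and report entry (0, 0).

W^⊗2:
  [14, 2, -5]
  [-∞, -10, -∞]
  [-9, -12, 14]
Key observation: the optimum is the walk 0->2->0, with weight 9 + 5 = 14.
Optimal value attained by: walk 0->2->0.
Answer: (W^⊗2)[0][0] = 14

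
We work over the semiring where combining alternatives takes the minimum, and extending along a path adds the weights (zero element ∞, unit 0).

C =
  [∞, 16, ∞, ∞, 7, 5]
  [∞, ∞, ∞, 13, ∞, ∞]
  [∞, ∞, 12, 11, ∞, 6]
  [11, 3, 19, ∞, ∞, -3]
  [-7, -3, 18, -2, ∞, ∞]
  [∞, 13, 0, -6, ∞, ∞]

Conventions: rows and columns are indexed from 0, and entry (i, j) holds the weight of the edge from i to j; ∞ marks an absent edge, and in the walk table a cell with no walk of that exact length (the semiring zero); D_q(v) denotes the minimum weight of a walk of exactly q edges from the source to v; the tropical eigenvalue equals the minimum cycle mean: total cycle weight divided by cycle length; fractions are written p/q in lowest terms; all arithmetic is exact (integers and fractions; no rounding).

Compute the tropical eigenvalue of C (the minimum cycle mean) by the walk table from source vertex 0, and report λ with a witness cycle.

q=0: [0, ∞, ∞, ∞, ∞, ∞]
q=1: [∞, 16, ∞, ∞, 7, 5]
q=2: [0, 4, 5, -1, ∞, ∞]
q=3: [10, 2, 17, 16, 7, -4]
q=4: [0, 4, -4, -10, 17, 13]
q=5: [1, -7, 8, 7, 7, -13]
q=6: [0, 0, -13, -19, 8, 4]
Optimal cycle mean attained by: cycle 3->5->3, total (-3) + (-6), length 2.
Answer: λ = -9/2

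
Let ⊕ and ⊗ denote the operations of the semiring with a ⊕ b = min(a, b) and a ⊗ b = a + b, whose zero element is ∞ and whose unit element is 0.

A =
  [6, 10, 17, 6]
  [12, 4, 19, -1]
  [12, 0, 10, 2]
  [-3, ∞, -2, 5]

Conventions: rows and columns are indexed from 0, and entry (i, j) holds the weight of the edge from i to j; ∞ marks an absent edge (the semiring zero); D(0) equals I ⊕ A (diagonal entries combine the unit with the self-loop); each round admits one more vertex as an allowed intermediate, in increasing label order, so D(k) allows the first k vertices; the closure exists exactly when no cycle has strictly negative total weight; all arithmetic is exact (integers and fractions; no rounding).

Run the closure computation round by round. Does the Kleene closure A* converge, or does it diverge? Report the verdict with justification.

D(0):
  [0, 10, 17, 6]
  [12, 0, 19, -1]
  [12, 0, 0, 2]
  [-3, ∞, -2, 0]
D(1):
  [0, 10, 17, 6]
  [12, 0, 19, -1]
  [12, 0, 0, 2]
  [-3, 7, -2, 0]
D(2):
  [0, 10, 17, 6]
  [12, 0, 19, -1]
  [12, 0, 0, -1]
  [-3, 7, -2, 0]
Detection: at round 3, diagonal entry (3, 3) turns strictly negative.
Key observation: the cycle 3->2->1->3 has total weight (-2) + 0 + (-1), which is strictly negative.
Answer: DIVERGES — negative cycle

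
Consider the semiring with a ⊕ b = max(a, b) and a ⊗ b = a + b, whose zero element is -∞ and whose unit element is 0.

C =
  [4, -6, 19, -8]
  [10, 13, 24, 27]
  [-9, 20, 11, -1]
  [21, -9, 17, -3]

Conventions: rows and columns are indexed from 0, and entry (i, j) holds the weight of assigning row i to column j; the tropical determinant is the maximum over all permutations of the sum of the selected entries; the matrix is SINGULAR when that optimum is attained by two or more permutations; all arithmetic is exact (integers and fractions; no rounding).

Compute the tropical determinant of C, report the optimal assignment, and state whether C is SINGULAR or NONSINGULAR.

σ = (0, 1, 2, 3): 4 + 13 + 11 + (-3) = 25
σ = (0, 1, 3, 2): 4 + 13 + (-1) + 17 = 33
σ = (0, 2, 1, 3): 4 + 24 + 20 + (-3) = 45
σ = (0, 2, 3, 1): 4 + 24 + (-1) + (-9) = 18
σ = (0, 3, 1, 2): 4 + 27 + 20 + 17 = 68
σ = (0, 3, 2, 1): 4 + 27 + 11 + (-9) = 33
σ = (1, 0, 2, 3): (-6) + 10 + 11 + (-3) = 12
σ = (1, 0, 3, 2): (-6) + 10 + (-1) + 17 = 20
σ = (1, 2, 0, 3): (-6) + 24 + (-9) + (-3) = 6
σ = (1, 2, 3, 0): (-6) + 24 + (-1) + 21 = 38
σ = (1, 3, 0, 2): (-6) + 27 + (-9) + 17 = 29
σ = (1, 3, 2, 0): (-6) + 27 + 11 + 21 = 53
σ = (2, 0, 1, 3): 19 + 10 + 20 + (-3) = 46
σ = (2, 0, 3, 1): 19 + 10 + (-1) + (-9) = 19
σ = (2, 1, 0, 3): 19 + 13 + (-9) + (-3) = 20
σ = (2, 1, 3, 0): 19 + 13 + (-1) + 21 = 52
σ = (2, 3, 0, 1): 19 + 27 + (-9) + (-9) = 28
σ = (2, 3, 1, 0): 19 + 27 + 20 + 21 = 87
σ = (3, 0, 1, 2): (-8) + 10 + 20 + 17 = 39
σ = (3, 0, 2, 1): (-8) + 10 + 11 + (-9) = 4
σ = (3, 1, 0, 2): (-8) + 13 + (-9) + 17 = 13
σ = (3, 1, 2, 0): (-8) + 13 + 11 + 21 = 37
σ = (3, 2, 0, 1): (-8) + 24 + (-9) + (-9) = -2
σ = (3, 2, 1, 0): (-8) + 24 + 20 + 21 = 57
Optimal value attained by: σ = (2, 3, 1, 0).
Answer: det⊕(C) = 87; verdict: NONSINGULAR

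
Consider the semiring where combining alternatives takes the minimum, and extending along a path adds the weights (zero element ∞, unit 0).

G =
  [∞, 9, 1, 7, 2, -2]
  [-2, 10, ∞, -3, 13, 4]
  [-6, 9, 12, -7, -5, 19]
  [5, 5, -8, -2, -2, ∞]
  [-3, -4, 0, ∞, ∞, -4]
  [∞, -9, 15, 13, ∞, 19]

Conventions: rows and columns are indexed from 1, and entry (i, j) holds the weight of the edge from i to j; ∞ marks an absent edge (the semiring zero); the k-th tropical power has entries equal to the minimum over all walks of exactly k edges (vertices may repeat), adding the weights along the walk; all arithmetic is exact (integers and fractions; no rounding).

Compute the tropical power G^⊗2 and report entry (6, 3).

G^⊗2:
  [-5, -11, -1, -6, -4, -2]
  [2, -5, -11, -5, -5, -4]
  [-8, -9, -15, -9, -9, -9]
  [-14, -6, -10, -15, -13, -6]
  [-6, -13, -2, -7, -5, -5]
  [-11, 1, 5, -12, 4, -5]
Key observation: the optimum is the walk 6->4->3, with weight 13 + (-8) = 5.
Optimal value attained by: walk 6->4->3.
Answer: (G^⊗2)[6][3] = 5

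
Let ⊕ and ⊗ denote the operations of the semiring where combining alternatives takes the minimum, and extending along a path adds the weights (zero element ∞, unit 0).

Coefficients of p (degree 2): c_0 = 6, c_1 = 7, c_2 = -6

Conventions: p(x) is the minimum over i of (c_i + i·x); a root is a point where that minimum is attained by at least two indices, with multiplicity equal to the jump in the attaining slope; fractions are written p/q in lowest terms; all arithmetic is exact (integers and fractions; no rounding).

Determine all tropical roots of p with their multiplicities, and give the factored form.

hull edge (i=0, c=6) to (i=2, c=-6): slope -6, span 2
Factored form: p(x) = -6 ⊗ (x ⊕ 6) ⊗ (x ⊕ 6)
Answer: roots = 6 (mult 2)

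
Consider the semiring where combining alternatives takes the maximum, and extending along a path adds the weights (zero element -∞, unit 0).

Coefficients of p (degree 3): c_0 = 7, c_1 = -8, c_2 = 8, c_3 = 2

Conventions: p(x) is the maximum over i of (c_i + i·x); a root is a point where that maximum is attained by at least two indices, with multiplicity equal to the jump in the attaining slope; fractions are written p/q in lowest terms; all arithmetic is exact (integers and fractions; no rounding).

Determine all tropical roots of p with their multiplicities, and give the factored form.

hull edge (i=0, c=7) to (i=2, c=8): slope 1/2, span 2
hull edge (i=2, c=8) to (i=3, c=2): slope -6, span 1
Factored form: p(x) = 2 ⊗ (x ⊕ (-1/2)) ⊗ (x ⊕ (-1/2)) ⊗ (x ⊕ 6)
Answer: roots = -1/2 (mult 2), 6 (mult 1)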